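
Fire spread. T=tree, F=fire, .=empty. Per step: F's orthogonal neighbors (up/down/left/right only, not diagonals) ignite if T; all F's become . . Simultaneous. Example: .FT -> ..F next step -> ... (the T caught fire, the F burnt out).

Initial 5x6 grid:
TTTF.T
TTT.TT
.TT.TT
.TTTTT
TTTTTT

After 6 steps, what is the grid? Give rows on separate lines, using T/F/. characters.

Step 1: 1 trees catch fire, 1 burn out
  TTF..T
  TTT.TT
  .TT.TT
  .TTTTT
  TTTTTT
Step 2: 2 trees catch fire, 1 burn out
  TF...T
  TTF.TT
  .TT.TT
  .TTTTT
  TTTTTT
Step 3: 3 trees catch fire, 2 burn out
  F....T
  TF..TT
  .TF.TT
  .TTTTT
  TTTTTT
Step 4: 3 trees catch fire, 3 burn out
  .....T
  F...TT
  .F..TT
  .TFTTT
  TTTTTT
Step 5: 3 trees catch fire, 3 burn out
  .....T
  ....TT
  ....TT
  .F.FTT
  TTFTTT
Step 6: 3 trees catch fire, 3 burn out
  .....T
  ....TT
  ....TT
  ....FT
  TF.FTT

.....T
....TT
....TT
....FT
TF.FTT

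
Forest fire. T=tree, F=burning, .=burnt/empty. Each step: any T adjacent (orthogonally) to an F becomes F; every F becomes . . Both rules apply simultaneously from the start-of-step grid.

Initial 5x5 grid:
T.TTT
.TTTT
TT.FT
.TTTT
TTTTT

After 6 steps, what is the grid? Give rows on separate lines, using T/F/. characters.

Step 1: 3 trees catch fire, 1 burn out
  T.TTT
  .TTFT
  TT..F
  .TTFT
  TTTTT
Step 2: 6 trees catch fire, 3 burn out
  T.TFT
  .TF.F
  TT...
  .TF.F
  TTTFT
Step 3: 6 trees catch fire, 6 burn out
  T.F.F
  .F...
  TT...
  .F...
  TTF.F
Step 4: 2 trees catch fire, 6 burn out
  T....
  .....
  TF...
  .....
  TF...
Step 5: 2 trees catch fire, 2 burn out
  T....
  .....
  F....
  .....
  F....
Step 6: 0 trees catch fire, 2 burn out
  T....
  .....
  .....
  .....
  .....

T....
.....
.....
.....
.....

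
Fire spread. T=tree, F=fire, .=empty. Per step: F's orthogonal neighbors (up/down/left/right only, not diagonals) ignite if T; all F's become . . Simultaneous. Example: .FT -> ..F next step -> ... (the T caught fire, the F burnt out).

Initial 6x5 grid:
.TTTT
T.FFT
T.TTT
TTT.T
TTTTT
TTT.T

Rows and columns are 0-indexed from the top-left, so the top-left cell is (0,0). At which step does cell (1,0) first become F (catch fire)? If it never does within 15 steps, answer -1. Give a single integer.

Step 1: cell (1,0)='T' (+5 fires, +2 burnt)
Step 2: cell (1,0)='T' (+4 fires, +5 burnt)
Step 3: cell (1,0)='T' (+3 fires, +4 burnt)
Step 4: cell (1,0)='T' (+5 fires, +3 burnt)
Step 5: cell (1,0)='T' (+4 fires, +5 burnt)
Step 6: cell (1,0)='F' (+2 fires, +4 burnt)
  -> target ignites at step 6
Step 7: cell (1,0)='.' (+0 fires, +2 burnt)
  fire out at step 7

6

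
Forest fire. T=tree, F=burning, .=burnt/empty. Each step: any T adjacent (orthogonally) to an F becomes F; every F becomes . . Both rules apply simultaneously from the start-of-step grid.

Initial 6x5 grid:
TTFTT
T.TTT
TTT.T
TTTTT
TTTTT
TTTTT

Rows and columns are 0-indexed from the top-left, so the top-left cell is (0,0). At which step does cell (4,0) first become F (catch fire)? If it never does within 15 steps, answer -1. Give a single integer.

Step 1: cell (4,0)='T' (+3 fires, +1 burnt)
Step 2: cell (4,0)='T' (+4 fires, +3 burnt)
Step 3: cell (4,0)='T' (+4 fires, +4 burnt)
Step 4: cell (4,0)='T' (+5 fires, +4 burnt)
Step 5: cell (4,0)='T' (+5 fires, +5 burnt)
Step 6: cell (4,0)='F' (+4 fires, +5 burnt)
  -> target ignites at step 6
Step 7: cell (4,0)='.' (+2 fires, +4 burnt)
Step 8: cell (4,0)='.' (+0 fires, +2 burnt)
  fire out at step 8

6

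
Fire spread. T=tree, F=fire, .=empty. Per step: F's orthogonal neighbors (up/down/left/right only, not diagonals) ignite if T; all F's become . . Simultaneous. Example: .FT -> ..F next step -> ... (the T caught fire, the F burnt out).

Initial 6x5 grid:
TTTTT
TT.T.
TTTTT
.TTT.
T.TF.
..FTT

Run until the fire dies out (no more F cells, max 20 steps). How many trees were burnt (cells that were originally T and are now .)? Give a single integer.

Answer: 19

Derivation:
Step 1: +3 fires, +2 burnt (F count now 3)
Step 2: +3 fires, +3 burnt (F count now 3)
Step 3: +4 fires, +3 burnt (F count now 4)
Step 4: +2 fires, +4 burnt (F count now 2)
Step 5: +4 fires, +2 burnt (F count now 4)
Step 6: +2 fires, +4 burnt (F count now 2)
Step 7: +1 fires, +2 burnt (F count now 1)
Step 8: +0 fires, +1 burnt (F count now 0)
Fire out after step 8
Initially T: 20, now '.': 29
Total burnt (originally-T cells now '.'): 19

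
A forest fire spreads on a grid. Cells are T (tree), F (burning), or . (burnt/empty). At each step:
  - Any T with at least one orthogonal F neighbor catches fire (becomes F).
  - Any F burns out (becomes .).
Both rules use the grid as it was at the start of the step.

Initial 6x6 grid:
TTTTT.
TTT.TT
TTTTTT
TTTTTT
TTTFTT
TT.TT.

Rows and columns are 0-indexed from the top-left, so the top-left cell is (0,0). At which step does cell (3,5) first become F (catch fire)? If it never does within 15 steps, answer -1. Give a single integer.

Step 1: cell (3,5)='T' (+4 fires, +1 burnt)
Step 2: cell (3,5)='T' (+6 fires, +4 burnt)
Step 3: cell (3,5)='F' (+6 fires, +6 burnt)
  -> target ignites at step 3
Step 4: cell (3,5)='.' (+6 fires, +6 burnt)
Step 5: cell (3,5)='.' (+5 fires, +6 burnt)
Step 6: cell (3,5)='.' (+3 fires, +5 burnt)
Step 7: cell (3,5)='.' (+1 fires, +3 burnt)
Step 8: cell (3,5)='.' (+0 fires, +1 burnt)
  fire out at step 8

3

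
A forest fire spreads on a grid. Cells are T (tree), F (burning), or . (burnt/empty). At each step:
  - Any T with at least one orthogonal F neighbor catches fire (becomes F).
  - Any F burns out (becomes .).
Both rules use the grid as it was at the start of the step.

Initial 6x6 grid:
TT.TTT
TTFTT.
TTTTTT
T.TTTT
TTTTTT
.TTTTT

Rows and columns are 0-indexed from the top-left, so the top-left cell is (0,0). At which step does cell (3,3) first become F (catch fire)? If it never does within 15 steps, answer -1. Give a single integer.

Step 1: cell (3,3)='T' (+3 fires, +1 burnt)
Step 2: cell (3,3)='T' (+7 fires, +3 burnt)
Step 3: cell (3,3)='F' (+6 fires, +7 burnt)
  -> target ignites at step 3
Step 4: cell (3,3)='.' (+7 fires, +6 burnt)
Step 5: cell (3,3)='.' (+5 fires, +7 burnt)
Step 6: cell (3,3)='.' (+2 fires, +5 burnt)
Step 7: cell (3,3)='.' (+1 fires, +2 burnt)
Step 8: cell (3,3)='.' (+0 fires, +1 burnt)
  fire out at step 8

3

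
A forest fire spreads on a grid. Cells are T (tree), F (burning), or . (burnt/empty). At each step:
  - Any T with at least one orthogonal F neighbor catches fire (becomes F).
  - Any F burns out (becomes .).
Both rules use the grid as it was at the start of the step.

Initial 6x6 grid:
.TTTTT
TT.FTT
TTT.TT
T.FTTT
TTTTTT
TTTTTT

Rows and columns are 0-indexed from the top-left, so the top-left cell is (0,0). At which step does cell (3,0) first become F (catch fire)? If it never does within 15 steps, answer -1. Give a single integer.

Step 1: cell (3,0)='T' (+5 fires, +2 burnt)
Step 2: cell (3,0)='T' (+9 fires, +5 burnt)
Step 3: cell (3,0)='T' (+10 fires, +9 burnt)
Step 4: cell (3,0)='F' (+5 fires, +10 burnt)
  -> target ignites at step 4
Step 5: cell (3,0)='.' (+1 fires, +5 burnt)
Step 6: cell (3,0)='.' (+0 fires, +1 burnt)
  fire out at step 6

4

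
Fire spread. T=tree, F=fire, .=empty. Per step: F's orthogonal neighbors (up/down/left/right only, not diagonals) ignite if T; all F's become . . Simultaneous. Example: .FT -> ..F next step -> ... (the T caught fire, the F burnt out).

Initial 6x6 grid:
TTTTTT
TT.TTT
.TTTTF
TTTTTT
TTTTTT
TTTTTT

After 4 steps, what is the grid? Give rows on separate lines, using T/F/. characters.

Step 1: 3 trees catch fire, 1 burn out
  TTTTTT
  TT.TTF
  .TTTF.
  TTTTTF
  TTTTTT
  TTTTTT
Step 2: 5 trees catch fire, 3 burn out
  TTTTTF
  TT.TF.
  .TTF..
  TTTTF.
  TTTTTF
  TTTTTT
Step 3: 6 trees catch fire, 5 burn out
  TTTTF.
  TT.F..
  .TF...
  TTTF..
  TTTTF.
  TTTTTF
Step 4: 5 trees catch fire, 6 burn out
  TTTF..
  TT....
  .F....
  TTF...
  TTTF..
  TTTTF.

TTTF..
TT....
.F....
TTF...
TTTF..
TTTTF.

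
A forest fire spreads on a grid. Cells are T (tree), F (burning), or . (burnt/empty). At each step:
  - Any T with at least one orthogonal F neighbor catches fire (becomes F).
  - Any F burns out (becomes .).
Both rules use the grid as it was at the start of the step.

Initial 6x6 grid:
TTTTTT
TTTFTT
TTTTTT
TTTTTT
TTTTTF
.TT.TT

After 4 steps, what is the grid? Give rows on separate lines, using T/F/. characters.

Step 1: 7 trees catch fire, 2 burn out
  TTTFTT
  TTF.FT
  TTTFTT
  TTTTTF
  TTTTF.
  .TT.TF
Step 2: 11 trees catch fire, 7 burn out
  TTF.FT
  TF...F
  TTF.FF
  TTTFF.
  TTTF..
  .TT.F.
Step 3: 6 trees catch fire, 11 burn out
  TF...F
  F.....
  TF....
  TTF...
  TTF...
  .TT...
Step 4: 5 trees catch fire, 6 burn out
  F.....
  ......
  F.....
  TF....
  TF....
  .TF...

F.....
......
F.....
TF....
TF....
.TF...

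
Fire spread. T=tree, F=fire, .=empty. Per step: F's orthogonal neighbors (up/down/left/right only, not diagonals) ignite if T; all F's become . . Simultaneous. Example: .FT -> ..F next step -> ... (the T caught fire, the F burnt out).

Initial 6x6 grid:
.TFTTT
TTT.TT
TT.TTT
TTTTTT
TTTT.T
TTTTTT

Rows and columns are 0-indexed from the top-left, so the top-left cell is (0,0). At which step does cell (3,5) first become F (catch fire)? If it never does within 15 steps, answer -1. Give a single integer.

Step 1: cell (3,5)='T' (+3 fires, +1 burnt)
Step 2: cell (3,5)='T' (+2 fires, +3 burnt)
Step 3: cell (3,5)='T' (+4 fires, +2 burnt)
Step 4: cell (3,5)='T' (+4 fires, +4 burnt)
Step 5: cell (3,5)='T' (+6 fires, +4 burnt)
Step 6: cell (3,5)='F' (+5 fires, +6 burnt)
  -> target ignites at step 6
Step 7: cell (3,5)='.' (+4 fires, +5 burnt)
Step 8: cell (3,5)='.' (+2 fires, +4 burnt)
Step 9: cell (3,5)='.' (+1 fires, +2 burnt)
Step 10: cell (3,5)='.' (+0 fires, +1 burnt)
  fire out at step 10

6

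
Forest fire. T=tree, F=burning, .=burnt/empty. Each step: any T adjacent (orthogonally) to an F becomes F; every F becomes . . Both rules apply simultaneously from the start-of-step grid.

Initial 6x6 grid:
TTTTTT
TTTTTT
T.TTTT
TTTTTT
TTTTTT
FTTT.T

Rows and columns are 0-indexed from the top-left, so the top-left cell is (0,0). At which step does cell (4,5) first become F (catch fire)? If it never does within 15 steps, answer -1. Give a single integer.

Step 1: cell (4,5)='T' (+2 fires, +1 burnt)
Step 2: cell (4,5)='T' (+3 fires, +2 burnt)
Step 3: cell (4,5)='T' (+4 fires, +3 burnt)
Step 4: cell (4,5)='T' (+3 fires, +4 burnt)
Step 5: cell (4,5)='T' (+5 fires, +3 burnt)
Step 6: cell (4,5)='F' (+5 fires, +5 burnt)
  -> target ignites at step 6
Step 7: cell (4,5)='.' (+5 fires, +5 burnt)
Step 8: cell (4,5)='.' (+3 fires, +5 burnt)
Step 9: cell (4,5)='.' (+2 fires, +3 burnt)
Step 10: cell (4,5)='.' (+1 fires, +2 burnt)
Step 11: cell (4,5)='.' (+0 fires, +1 burnt)
  fire out at step 11

6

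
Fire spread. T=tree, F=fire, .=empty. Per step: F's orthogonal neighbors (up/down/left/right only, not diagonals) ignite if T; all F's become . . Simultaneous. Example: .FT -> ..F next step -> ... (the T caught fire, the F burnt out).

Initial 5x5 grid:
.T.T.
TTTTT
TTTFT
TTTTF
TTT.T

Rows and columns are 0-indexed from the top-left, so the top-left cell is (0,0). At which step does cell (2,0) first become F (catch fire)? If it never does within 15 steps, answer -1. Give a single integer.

Step 1: cell (2,0)='T' (+5 fires, +2 burnt)
Step 2: cell (2,0)='T' (+5 fires, +5 burnt)
Step 3: cell (2,0)='F' (+4 fires, +5 burnt)
  -> target ignites at step 3
Step 4: cell (2,0)='.' (+4 fires, +4 burnt)
Step 5: cell (2,0)='.' (+1 fires, +4 burnt)
Step 6: cell (2,0)='.' (+0 fires, +1 burnt)
  fire out at step 6

3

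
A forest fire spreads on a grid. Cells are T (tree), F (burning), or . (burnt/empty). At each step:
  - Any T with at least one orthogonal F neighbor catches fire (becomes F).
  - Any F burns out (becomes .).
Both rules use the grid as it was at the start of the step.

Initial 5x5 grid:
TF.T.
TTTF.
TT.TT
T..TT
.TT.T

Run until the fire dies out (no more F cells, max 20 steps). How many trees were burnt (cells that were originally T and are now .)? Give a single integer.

Answer: 13

Derivation:
Step 1: +5 fires, +2 burnt (F count now 5)
Step 2: +4 fires, +5 burnt (F count now 4)
Step 3: +2 fires, +4 burnt (F count now 2)
Step 4: +2 fires, +2 burnt (F count now 2)
Step 5: +0 fires, +2 burnt (F count now 0)
Fire out after step 5
Initially T: 15, now '.': 23
Total burnt (originally-T cells now '.'): 13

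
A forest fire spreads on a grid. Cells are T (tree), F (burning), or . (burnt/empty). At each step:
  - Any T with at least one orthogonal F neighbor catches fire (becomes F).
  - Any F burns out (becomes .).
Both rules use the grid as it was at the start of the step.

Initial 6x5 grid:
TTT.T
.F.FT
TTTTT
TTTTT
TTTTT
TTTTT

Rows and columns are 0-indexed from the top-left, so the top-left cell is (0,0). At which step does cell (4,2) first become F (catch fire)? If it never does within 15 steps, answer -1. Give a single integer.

Step 1: cell (4,2)='T' (+4 fires, +2 burnt)
Step 2: cell (4,2)='T' (+8 fires, +4 burnt)
Step 3: cell (4,2)='T' (+5 fires, +8 burnt)
Step 4: cell (4,2)='F' (+5 fires, +5 burnt)
  -> target ignites at step 4
Step 5: cell (4,2)='.' (+3 fires, +5 burnt)
Step 6: cell (4,2)='.' (+0 fires, +3 burnt)
  fire out at step 6

4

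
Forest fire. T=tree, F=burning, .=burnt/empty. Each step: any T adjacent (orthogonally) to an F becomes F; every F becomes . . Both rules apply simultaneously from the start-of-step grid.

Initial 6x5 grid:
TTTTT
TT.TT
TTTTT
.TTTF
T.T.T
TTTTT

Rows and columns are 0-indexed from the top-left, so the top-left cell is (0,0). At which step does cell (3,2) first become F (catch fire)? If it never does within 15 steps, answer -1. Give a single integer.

Step 1: cell (3,2)='T' (+3 fires, +1 burnt)
Step 2: cell (3,2)='F' (+4 fires, +3 burnt)
  -> target ignites at step 2
Step 3: cell (3,2)='.' (+6 fires, +4 burnt)
Step 4: cell (3,2)='.' (+3 fires, +6 burnt)
Step 5: cell (3,2)='.' (+4 fires, +3 burnt)
Step 6: cell (3,2)='.' (+3 fires, +4 burnt)
Step 7: cell (3,2)='.' (+2 fires, +3 burnt)
Step 8: cell (3,2)='.' (+0 fires, +2 burnt)
  fire out at step 8

2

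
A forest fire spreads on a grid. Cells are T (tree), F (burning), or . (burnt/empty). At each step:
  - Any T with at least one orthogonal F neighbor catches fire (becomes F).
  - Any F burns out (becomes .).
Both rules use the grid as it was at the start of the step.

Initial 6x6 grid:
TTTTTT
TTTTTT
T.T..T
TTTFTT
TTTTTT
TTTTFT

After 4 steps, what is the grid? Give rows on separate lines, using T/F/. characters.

Step 1: 6 trees catch fire, 2 burn out
  TTTTTT
  TTTTTT
  T.T..T
  TTF.FT
  TTTFFT
  TTTF.F
Step 2: 6 trees catch fire, 6 burn out
  TTTTTT
  TTTTTT
  T.F..T
  TF...F
  TTF..F
  TTF...
Step 3: 5 trees catch fire, 6 burn out
  TTTTTT
  TTFTTT
  T....F
  F.....
  TF....
  TF....
Step 4: 7 trees catch fire, 5 burn out
  TTFTTT
  TF.FTF
  F.....
  ......
  F.....
  F.....

TTFTTT
TF.FTF
F.....
......
F.....
F.....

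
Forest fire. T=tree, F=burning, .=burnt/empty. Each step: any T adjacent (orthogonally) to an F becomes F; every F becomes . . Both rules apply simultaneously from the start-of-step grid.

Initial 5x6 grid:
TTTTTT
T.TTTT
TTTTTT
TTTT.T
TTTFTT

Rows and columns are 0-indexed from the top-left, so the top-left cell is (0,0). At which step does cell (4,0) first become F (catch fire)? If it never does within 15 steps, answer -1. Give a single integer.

Step 1: cell (4,0)='T' (+3 fires, +1 burnt)
Step 2: cell (4,0)='T' (+4 fires, +3 burnt)
Step 3: cell (4,0)='F' (+6 fires, +4 burnt)
  -> target ignites at step 3
Step 4: cell (4,0)='.' (+6 fires, +6 burnt)
Step 5: cell (4,0)='.' (+4 fires, +6 burnt)
Step 6: cell (4,0)='.' (+3 fires, +4 burnt)
Step 7: cell (4,0)='.' (+1 fires, +3 burnt)
Step 8: cell (4,0)='.' (+0 fires, +1 burnt)
  fire out at step 8

3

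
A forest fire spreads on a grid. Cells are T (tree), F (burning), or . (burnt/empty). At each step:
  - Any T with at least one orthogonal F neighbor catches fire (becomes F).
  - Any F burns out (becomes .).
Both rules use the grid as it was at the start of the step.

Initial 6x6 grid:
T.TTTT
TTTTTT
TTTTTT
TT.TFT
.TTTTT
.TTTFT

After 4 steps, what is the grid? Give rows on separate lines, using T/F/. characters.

Step 1: 6 trees catch fire, 2 burn out
  T.TTTT
  TTTTTT
  TTTTFT
  TT.F.F
  .TTTFT
  .TTF.F
Step 2: 6 trees catch fire, 6 burn out
  T.TTTT
  TTTTFT
  TTTF.F
  TT....
  .TTF.F
  .TF...
Step 3: 6 trees catch fire, 6 burn out
  T.TTFT
  TTTF.F
  TTF...
  TT....
  .TF...
  .F....
Step 4: 5 trees catch fire, 6 burn out
  T.TF.F
  TTF...
  TF....
  TT....
  .F....
  ......

T.TF.F
TTF...
TF....
TT....
.F....
......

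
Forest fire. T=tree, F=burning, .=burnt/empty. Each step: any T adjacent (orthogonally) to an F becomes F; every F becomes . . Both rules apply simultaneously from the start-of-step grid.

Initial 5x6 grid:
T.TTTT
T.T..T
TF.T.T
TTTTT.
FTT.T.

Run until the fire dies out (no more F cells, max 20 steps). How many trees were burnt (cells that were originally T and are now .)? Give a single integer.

Step 1: +4 fires, +2 burnt (F count now 4)
Step 2: +3 fires, +4 burnt (F count now 3)
Step 3: +2 fires, +3 burnt (F count now 2)
Step 4: +2 fires, +2 burnt (F count now 2)
Step 5: +1 fires, +2 burnt (F count now 1)
Step 6: +0 fires, +1 burnt (F count now 0)
Fire out after step 6
Initially T: 19, now '.': 23
Total burnt (originally-T cells now '.'): 12

Answer: 12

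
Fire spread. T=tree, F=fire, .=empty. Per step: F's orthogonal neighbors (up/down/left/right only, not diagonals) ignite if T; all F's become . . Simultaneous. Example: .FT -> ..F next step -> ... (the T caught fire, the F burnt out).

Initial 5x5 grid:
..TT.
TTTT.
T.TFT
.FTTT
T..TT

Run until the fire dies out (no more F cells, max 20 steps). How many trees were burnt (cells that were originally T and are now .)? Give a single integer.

Answer: 14

Derivation:
Step 1: +5 fires, +2 burnt (F count now 5)
Step 2: +4 fires, +5 burnt (F count now 4)
Step 3: +3 fires, +4 burnt (F count now 3)
Step 4: +1 fires, +3 burnt (F count now 1)
Step 5: +1 fires, +1 burnt (F count now 1)
Step 6: +0 fires, +1 burnt (F count now 0)
Fire out after step 6
Initially T: 15, now '.': 24
Total burnt (originally-T cells now '.'): 14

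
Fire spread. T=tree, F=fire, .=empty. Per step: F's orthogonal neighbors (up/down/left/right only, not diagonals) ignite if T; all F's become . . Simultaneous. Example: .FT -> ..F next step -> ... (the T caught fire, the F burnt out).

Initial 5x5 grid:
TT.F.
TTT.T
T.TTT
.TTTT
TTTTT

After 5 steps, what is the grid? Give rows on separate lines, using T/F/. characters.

Step 1: 0 trees catch fire, 1 burn out
  TT...
  TTT.T
  T.TTT
  .TTTT
  TTTTT
Step 2: 0 trees catch fire, 0 burn out
  TT...
  TTT.T
  T.TTT
  .TTTT
  TTTTT
Step 3: 0 trees catch fire, 0 burn out
  TT...
  TTT.T
  T.TTT
  .TTTT
  TTTTT
Step 4: 0 trees catch fire, 0 burn out
  TT...
  TTT.T
  T.TTT
  .TTTT
  TTTTT
Step 5: 0 trees catch fire, 0 burn out
  TT...
  TTT.T
  T.TTT
  .TTTT
  TTTTT

TT...
TTT.T
T.TTT
.TTTT
TTTTT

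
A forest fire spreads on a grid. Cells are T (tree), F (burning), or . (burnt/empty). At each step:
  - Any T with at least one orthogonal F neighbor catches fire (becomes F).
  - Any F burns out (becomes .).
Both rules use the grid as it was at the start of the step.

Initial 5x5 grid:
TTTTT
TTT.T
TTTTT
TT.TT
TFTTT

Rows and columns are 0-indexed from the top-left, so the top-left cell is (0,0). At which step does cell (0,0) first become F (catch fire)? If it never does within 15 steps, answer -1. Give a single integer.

Step 1: cell (0,0)='T' (+3 fires, +1 burnt)
Step 2: cell (0,0)='T' (+3 fires, +3 burnt)
Step 3: cell (0,0)='T' (+5 fires, +3 burnt)
Step 4: cell (0,0)='T' (+5 fires, +5 burnt)
Step 5: cell (0,0)='F' (+3 fires, +5 burnt)
  -> target ignites at step 5
Step 6: cell (0,0)='.' (+2 fires, +3 burnt)
Step 7: cell (0,0)='.' (+1 fires, +2 burnt)
Step 8: cell (0,0)='.' (+0 fires, +1 burnt)
  fire out at step 8

5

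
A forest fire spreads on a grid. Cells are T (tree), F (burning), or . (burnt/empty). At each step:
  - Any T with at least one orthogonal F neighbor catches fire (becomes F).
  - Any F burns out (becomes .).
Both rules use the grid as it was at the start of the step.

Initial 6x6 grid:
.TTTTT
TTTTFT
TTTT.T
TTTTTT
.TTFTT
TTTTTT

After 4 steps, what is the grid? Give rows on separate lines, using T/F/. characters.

Step 1: 7 trees catch fire, 2 burn out
  .TTTFT
  TTTF.F
  TTTT.T
  TTTFTT
  .TF.FT
  TTTFTT
Step 2: 11 trees catch fire, 7 burn out
  .TTF.F
  TTF...
  TTTF.F
  TTF.FT
  .F...F
  TTF.FT
Step 3: 7 trees catch fire, 11 burn out
  .TF...
  TF....
  TTF...
  TF...F
  ......
  TF...F
Step 4: 5 trees catch fire, 7 burn out
  .F....
  F.....
  TF....
  F.....
  ......
  F.....

.F....
F.....
TF....
F.....
......
F.....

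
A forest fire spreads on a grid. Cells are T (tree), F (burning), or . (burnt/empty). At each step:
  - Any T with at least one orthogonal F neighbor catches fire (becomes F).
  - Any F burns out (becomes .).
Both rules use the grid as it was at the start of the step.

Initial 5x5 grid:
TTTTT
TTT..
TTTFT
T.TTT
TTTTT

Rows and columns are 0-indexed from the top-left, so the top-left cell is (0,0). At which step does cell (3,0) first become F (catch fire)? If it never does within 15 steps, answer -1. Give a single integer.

Step 1: cell (3,0)='T' (+3 fires, +1 burnt)
Step 2: cell (3,0)='T' (+5 fires, +3 burnt)
Step 3: cell (3,0)='T' (+5 fires, +5 burnt)
Step 4: cell (3,0)='F' (+5 fires, +5 burnt)
  -> target ignites at step 4
Step 5: cell (3,0)='.' (+3 fires, +5 burnt)
Step 6: cell (3,0)='.' (+0 fires, +3 burnt)
  fire out at step 6

4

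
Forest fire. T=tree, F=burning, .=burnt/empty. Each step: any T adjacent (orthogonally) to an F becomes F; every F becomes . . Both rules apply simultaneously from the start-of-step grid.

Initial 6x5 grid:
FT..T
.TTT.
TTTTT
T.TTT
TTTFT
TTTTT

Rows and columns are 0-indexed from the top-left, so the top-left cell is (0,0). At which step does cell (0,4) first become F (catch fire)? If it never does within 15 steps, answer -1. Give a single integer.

Step 1: cell (0,4)='T' (+5 fires, +2 burnt)
Step 2: cell (0,4)='T' (+7 fires, +5 burnt)
Step 3: cell (0,4)='T' (+7 fires, +7 burnt)
Step 4: cell (0,4)='T' (+3 fires, +7 burnt)
Step 5: cell (0,4)='T' (+0 fires, +3 burnt)
  fire out at step 5
Target never catches fire within 15 steps

-1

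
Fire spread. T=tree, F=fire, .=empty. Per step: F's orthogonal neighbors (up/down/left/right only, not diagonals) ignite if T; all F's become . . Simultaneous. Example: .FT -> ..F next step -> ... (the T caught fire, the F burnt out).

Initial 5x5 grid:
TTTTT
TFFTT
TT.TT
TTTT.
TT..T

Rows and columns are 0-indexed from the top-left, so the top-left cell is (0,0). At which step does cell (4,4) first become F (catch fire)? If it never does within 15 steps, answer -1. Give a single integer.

Step 1: cell (4,4)='T' (+5 fires, +2 burnt)
Step 2: cell (4,4)='T' (+6 fires, +5 burnt)
Step 3: cell (4,4)='T' (+6 fires, +6 burnt)
Step 4: cell (4,4)='T' (+1 fires, +6 burnt)
Step 5: cell (4,4)='T' (+0 fires, +1 burnt)
  fire out at step 5
Target never catches fire within 15 steps

-1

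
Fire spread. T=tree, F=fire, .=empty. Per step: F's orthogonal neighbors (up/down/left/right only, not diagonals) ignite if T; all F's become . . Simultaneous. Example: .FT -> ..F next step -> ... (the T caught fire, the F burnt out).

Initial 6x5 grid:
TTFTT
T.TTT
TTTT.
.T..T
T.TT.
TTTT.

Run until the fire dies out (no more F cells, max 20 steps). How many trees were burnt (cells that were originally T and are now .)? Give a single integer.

Answer: 13

Derivation:
Step 1: +3 fires, +1 burnt (F count now 3)
Step 2: +4 fires, +3 burnt (F count now 4)
Step 3: +4 fires, +4 burnt (F count now 4)
Step 4: +2 fires, +4 burnt (F count now 2)
Step 5: +0 fires, +2 burnt (F count now 0)
Fire out after step 5
Initially T: 21, now '.': 22
Total burnt (originally-T cells now '.'): 13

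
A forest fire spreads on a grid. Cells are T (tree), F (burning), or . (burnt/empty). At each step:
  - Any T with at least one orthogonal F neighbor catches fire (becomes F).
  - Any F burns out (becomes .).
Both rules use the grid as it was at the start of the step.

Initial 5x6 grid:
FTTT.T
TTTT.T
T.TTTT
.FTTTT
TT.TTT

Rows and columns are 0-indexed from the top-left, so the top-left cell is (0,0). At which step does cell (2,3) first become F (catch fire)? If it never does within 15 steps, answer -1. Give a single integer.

Step 1: cell (2,3)='T' (+4 fires, +2 burnt)
Step 2: cell (2,3)='T' (+6 fires, +4 burnt)
Step 3: cell (2,3)='F' (+5 fires, +6 burnt)
  -> target ignites at step 3
Step 4: cell (2,3)='.' (+4 fires, +5 burnt)
Step 5: cell (2,3)='.' (+2 fires, +4 burnt)
Step 6: cell (2,3)='.' (+1 fires, +2 burnt)
Step 7: cell (2,3)='.' (+1 fires, +1 burnt)
Step 8: cell (2,3)='.' (+0 fires, +1 burnt)
  fire out at step 8

3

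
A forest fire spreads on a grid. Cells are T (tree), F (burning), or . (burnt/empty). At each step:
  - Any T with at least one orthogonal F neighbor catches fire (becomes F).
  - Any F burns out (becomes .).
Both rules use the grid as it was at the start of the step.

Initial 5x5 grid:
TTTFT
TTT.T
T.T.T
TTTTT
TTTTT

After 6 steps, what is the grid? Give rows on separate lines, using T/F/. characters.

Step 1: 2 trees catch fire, 1 burn out
  TTF.F
  TTT.T
  T.T.T
  TTTTT
  TTTTT
Step 2: 3 trees catch fire, 2 burn out
  TF...
  TTF.F
  T.T.T
  TTTTT
  TTTTT
Step 3: 4 trees catch fire, 3 burn out
  F....
  TF...
  T.F.F
  TTTTT
  TTTTT
Step 4: 3 trees catch fire, 4 burn out
  .....
  F....
  T....
  TTFTF
  TTTTT
Step 5: 5 trees catch fire, 3 burn out
  .....
  .....
  F....
  TF.F.
  TTFTF
Step 6: 3 trees catch fire, 5 burn out
  .....
  .....
  .....
  F....
  TF.F.

.....
.....
.....
F....
TF.F.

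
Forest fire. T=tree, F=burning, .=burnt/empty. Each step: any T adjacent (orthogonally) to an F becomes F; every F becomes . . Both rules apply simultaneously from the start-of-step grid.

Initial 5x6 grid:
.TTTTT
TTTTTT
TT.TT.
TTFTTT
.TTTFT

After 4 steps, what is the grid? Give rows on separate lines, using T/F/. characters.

Step 1: 6 trees catch fire, 2 burn out
  .TTTTT
  TTTTTT
  TT.TT.
  TF.FFT
  .TFF.F
Step 2: 6 trees catch fire, 6 burn out
  .TTTTT
  TTTTTT
  TF.FF.
  F....F
  .F....
Step 3: 4 trees catch fire, 6 burn out
  .TTTTT
  TFTFFT
  F.....
  ......
  ......
Step 4: 6 trees catch fire, 4 burn out
  .FTFFT
  F.F..F
  ......
  ......
  ......

.FTFFT
F.F..F
......
......
......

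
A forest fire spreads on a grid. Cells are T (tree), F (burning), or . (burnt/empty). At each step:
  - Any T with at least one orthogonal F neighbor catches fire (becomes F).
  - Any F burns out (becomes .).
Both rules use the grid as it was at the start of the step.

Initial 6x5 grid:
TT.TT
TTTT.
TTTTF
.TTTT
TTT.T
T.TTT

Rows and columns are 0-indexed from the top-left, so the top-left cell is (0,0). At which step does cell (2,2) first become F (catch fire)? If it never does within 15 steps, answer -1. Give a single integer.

Step 1: cell (2,2)='T' (+2 fires, +1 burnt)
Step 2: cell (2,2)='F' (+4 fires, +2 burnt)
  -> target ignites at step 2
Step 3: cell (2,2)='.' (+5 fires, +4 burnt)
Step 4: cell (2,2)='.' (+6 fires, +5 burnt)
Step 5: cell (2,2)='.' (+4 fires, +6 burnt)
Step 6: cell (2,2)='.' (+2 fires, +4 burnt)
Step 7: cell (2,2)='.' (+1 fires, +2 burnt)
Step 8: cell (2,2)='.' (+0 fires, +1 burnt)
  fire out at step 8

2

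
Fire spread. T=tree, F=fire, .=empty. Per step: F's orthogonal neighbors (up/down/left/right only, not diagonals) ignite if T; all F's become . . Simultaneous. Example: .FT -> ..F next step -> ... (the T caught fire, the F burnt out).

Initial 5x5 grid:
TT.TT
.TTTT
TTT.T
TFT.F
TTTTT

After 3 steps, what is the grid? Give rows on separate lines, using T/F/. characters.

Step 1: 6 trees catch fire, 2 burn out
  TT.TT
  .TTTT
  TFT.F
  F.F..
  TFTTF
Step 2: 7 trees catch fire, 6 burn out
  TT.TT
  .FTTF
  F.F..
  .....
  F.FF.
Step 3: 4 trees catch fire, 7 burn out
  TF.TF
  ..FF.
  .....
  .....
  .....

TF.TF
..FF.
.....
.....
.....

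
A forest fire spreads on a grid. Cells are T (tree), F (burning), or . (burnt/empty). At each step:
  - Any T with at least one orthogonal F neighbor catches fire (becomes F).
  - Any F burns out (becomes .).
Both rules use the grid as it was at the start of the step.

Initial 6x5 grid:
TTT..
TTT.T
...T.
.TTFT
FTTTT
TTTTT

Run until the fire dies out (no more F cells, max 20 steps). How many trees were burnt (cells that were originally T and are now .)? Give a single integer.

Answer: 13

Derivation:
Step 1: +6 fires, +2 burnt (F count now 6)
Step 2: +5 fires, +6 burnt (F count now 5)
Step 3: +2 fires, +5 burnt (F count now 2)
Step 4: +0 fires, +2 burnt (F count now 0)
Fire out after step 4
Initially T: 20, now '.': 23
Total burnt (originally-T cells now '.'): 13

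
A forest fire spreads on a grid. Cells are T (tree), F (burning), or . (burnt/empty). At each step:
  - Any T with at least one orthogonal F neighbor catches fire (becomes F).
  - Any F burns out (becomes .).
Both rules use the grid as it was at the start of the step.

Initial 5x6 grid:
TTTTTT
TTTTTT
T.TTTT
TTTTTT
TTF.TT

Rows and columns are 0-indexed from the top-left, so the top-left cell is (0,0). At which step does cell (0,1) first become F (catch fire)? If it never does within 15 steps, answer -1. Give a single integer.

Step 1: cell (0,1)='T' (+2 fires, +1 burnt)
Step 2: cell (0,1)='T' (+4 fires, +2 burnt)
Step 3: cell (0,1)='T' (+4 fires, +4 burnt)
Step 4: cell (0,1)='T' (+7 fires, +4 burnt)
Step 5: cell (0,1)='F' (+6 fires, +7 burnt)
  -> target ignites at step 5
Step 6: cell (0,1)='.' (+3 fires, +6 burnt)
Step 7: cell (0,1)='.' (+1 fires, +3 burnt)
Step 8: cell (0,1)='.' (+0 fires, +1 burnt)
  fire out at step 8

5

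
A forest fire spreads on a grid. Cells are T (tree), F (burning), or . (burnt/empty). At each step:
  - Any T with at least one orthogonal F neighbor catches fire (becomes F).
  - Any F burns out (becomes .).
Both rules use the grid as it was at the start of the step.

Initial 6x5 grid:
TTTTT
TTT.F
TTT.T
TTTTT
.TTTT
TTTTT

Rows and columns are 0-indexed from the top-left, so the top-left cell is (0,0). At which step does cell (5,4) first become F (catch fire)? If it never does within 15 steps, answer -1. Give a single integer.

Step 1: cell (5,4)='T' (+2 fires, +1 burnt)
Step 2: cell (5,4)='T' (+2 fires, +2 burnt)
Step 3: cell (5,4)='T' (+3 fires, +2 burnt)
Step 4: cell (5,4)='F' (+5 fires, +3 burnt)
  -> target ignites at step 4
Step 5: cell (5,4)='.' (+6 fires, +5 burnt)
Step 6: cell (5,4)='.' (+5 fires, +6 burnt)
Step 7: cell (5,4)='.' (+2 fires, +5 burnt)
Step 8: cell (5,4)='.' (+1 fires, +2 burnt)
Step 9: cell (5,4)='.' (+0 fires, +1 burnt)
  fire out at step 9

4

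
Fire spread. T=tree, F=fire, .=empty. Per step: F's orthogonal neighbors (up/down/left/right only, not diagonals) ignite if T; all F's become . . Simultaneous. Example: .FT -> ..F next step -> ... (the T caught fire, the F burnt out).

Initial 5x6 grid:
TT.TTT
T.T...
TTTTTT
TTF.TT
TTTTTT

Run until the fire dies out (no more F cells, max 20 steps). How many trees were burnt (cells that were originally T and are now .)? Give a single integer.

Answer: 20

Derivation:
Step 1: +3 fires, +1 burnt (F count now 3)
Step 2: +6 fires, +3 burnt (F count now 6)
Step 3: +4 fires, +6 burnt (F count now 4)
Step 4: +4 fires, +4 burnt (F count now 4)
Step 5: +2 fires, +4 burnt (F count now 2)
Step 6: +1 fires, +2 burnt (F count now 1)
Step 7: +0 fires, +1 burnt (F count now 0)
Fire out after step 7
Initially T: 23, now '.': 27
Total burnt (originally-T cells now '.'): 20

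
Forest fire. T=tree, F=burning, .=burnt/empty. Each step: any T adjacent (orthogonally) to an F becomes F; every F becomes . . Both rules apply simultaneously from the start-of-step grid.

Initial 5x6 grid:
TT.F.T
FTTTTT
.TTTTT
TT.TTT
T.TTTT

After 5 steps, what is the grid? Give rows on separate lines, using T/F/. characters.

Step 1: 3 trees catch fire, 2 burn out
  FT...T
  .FTFTT
  .TTTTT
  TT.TTT
  T.TTTT
Step 2: 5 trees catch fire, 3 burn out
  .F...T
  ..F.FT
  .FTFTT
  TT.TTT
  T.TTTT
Step 3: 5 trees catch fire, 5 burn out
  .....T
  .....F
  ..F.FT
  TF.FTT
  T.TTTT
Step 4: 5 trees catch fire, 5 burn out
  .....F
  ......
  .....F
  F...FT
  T.TFTT
Step 5: 4 trees catch fire, 5 burn out
  ......
  ......
  ......
  .....F
  F.F.FT

......
......
......
.....F
F.F.FT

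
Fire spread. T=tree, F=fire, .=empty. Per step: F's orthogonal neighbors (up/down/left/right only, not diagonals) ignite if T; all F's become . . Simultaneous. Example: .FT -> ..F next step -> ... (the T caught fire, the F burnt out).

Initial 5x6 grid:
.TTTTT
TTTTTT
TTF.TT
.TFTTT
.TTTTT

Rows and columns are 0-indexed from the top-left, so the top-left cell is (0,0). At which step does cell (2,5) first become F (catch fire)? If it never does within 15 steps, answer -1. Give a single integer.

Step 1: cell (2,5)='T' (+5 fires, +2 burnt)
Step 2: cell (2,5)='T' (+7 fires, +5 burnt)
Step 3: cell (2,5)='T' (+7 fires, +7 burnt)
Step 4: cell (2,5)='F' (+4 fires, +7 burnt)
  -> target ignites at step 4
Step 5: cell (2,5)='.' (+1 fires, +4 burnt)
Step 6: cell (2,5)='.' (+0 fires, +1 burnt)
  fire out at step 6

4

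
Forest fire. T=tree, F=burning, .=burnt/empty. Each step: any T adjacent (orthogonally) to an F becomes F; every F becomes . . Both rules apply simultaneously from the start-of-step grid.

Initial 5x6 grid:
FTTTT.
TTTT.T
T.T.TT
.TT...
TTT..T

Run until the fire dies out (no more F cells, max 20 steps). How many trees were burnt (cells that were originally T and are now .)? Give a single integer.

Step 1: +2 fires, +1 burnt (F count now 2)
Step 2: +3 fires, +2 burnt (F count now 3)
Step 3: +2 fires, +3 burnt (F count now 2)
Step 4: +3 fires, +2 burnt (F count now 3)
Step 5: +1 fires, +3 burnt (F count now 1)
Step 6: +2 fires, +1 burnt (F count now 2)
Step 7: +1 fires, +2 burnt (F count now 1)
Step 8: +1 fires, +1 burnt (F count now 1)
Step 9: +0 fires, +1 burnt (F count now 0)
Fire out after step 9
Initially T: 19, now '.': 26
Total burnt (originally-T cells now '.'): 15

Answer: 15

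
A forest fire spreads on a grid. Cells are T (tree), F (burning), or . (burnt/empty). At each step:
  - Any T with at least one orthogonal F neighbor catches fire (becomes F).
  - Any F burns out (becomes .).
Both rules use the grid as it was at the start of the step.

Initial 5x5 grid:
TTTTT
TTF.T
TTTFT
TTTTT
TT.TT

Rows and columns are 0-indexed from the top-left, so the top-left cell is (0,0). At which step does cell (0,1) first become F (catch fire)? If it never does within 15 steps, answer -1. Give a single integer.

Step 1: cell (0,1)='T' (+5 fires, +2 burnt)
Step 2: cell (0,1)='F' (+8 fires, +5 burnt)
  -> target ignites at step 2
Step 3: cell (0,1)='.' (+5 fires, +8 burnt)
Step 4: cell (0,1)='.' (+2 fires, +5 burnt)
Step 5: cell (0,1)='.' (+1 fires, +2 burnt)
Step 6: cell (0,1)='.' (+0 fires, +1 burnt)
  fire out at step 6

2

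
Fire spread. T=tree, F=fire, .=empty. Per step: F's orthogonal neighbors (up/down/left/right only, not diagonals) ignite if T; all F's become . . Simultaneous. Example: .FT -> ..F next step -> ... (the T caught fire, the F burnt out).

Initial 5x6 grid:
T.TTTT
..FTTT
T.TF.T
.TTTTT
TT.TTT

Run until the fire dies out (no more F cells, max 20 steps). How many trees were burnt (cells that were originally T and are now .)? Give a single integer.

Step 1: +4 fires, +2 burnt (F count now 4)
Step 2: +5 fires, +4 burnt (F count now 5)
Step 3: +5 fires, +5 burnt (F count now 5)
Step 4: +4 fires, +5 burnt (F count now 4)
Step 5: +1 fires, +4 burnt (F count now 1)
Step 6: +0 fires, +1 burnt (F count now 0)
Fire out after step 6
Initially T: 21, now '.': 28
Total burnt (originally-T cells now '.'): 19

Answer: 19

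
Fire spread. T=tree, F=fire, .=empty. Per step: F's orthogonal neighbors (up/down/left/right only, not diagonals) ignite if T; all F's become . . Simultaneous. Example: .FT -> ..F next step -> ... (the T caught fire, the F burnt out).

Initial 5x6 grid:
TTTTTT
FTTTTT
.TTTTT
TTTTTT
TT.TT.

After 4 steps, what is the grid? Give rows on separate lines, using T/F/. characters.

Step 1: 2 trees catch fire, 1 burn out
  FTTTTT
  .FTTTT
  .TTTTT
  TTTTTT
  TT.TT.
Step 2: 3 trees catch fire, 2 burn out
  .FTTTT
  ..FTTT
  .FTTTT
  TTTTTT
  TT.TT.
Step 3: 4 trees catch fire, 3 burn out
  ..FTTT
  ...FTT
  ..FTTT
  TFTTTT
  TT.TT.
Step 4: 6 trees catch fire, 4 burn out
  ...FTT
  ....FT
  ...FTT
  F.FTTT
  TF.TT.

...FTT
....FT
...FTT
F.FTTT
TF.TT.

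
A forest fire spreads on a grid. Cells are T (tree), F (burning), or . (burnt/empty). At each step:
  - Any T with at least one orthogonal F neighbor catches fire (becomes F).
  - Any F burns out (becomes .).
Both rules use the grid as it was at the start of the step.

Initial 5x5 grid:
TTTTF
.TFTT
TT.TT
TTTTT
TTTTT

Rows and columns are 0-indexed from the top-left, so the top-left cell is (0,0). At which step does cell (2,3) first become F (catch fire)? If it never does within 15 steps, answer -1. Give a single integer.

Step 1: cell (2,3)='T' (+5 fires, +2 burnt)
Step 2: cell (2,3)='F' (+4 fires, +5 burnt)
  -> target ignites at step 2
Step 3: cell (2,3)='.' (+5 fires, +4 burnt)
Step 4: cell (2,3)='.' (+5 fires, +5 burnt)
Step 5: cell (2,3)='.' (+2 fires, +5 burnt)
Step 6: cell (2,3)='.' (+0 fires, +2 burnt)
  fire out at step 6

2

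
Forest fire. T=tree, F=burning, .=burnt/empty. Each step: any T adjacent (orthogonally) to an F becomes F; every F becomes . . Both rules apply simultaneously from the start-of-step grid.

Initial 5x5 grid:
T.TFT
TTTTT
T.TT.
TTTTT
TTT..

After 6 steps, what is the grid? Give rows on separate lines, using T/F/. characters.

Step 1: 3 trees catch fire, 1 burn out
  T.F.F
  TTTFT
  T.TT.
  TTTTT
  TTT..
Step 2: 3 trees catch fire, 3 burn out
  T....
  TTF.F
  T.TF.
  TTTTT
  TTT..
Step 3: 3 trees catch fire, 3 burn out
  T....
  TF...
  T.F..
  TTTFT
  TTT..
Step 4: 3 trees catch fire, 3 burn out
  T....
  F....
  T....
  TTF.F
  TTT..
Step 5: 4 trees catch fire, 3 burn out
  F....
  .....
  F....
  TF...
  TTF..
Step 6: 2 trees catch fire, 4 burn out
  .....
  .....
  .....
  F....
  TF...

.....
.....
.....
F....
TF...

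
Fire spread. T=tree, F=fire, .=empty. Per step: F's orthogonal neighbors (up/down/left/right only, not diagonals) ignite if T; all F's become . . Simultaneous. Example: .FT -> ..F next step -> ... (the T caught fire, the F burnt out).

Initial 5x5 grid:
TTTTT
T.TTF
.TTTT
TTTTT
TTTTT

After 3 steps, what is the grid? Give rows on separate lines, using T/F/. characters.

Step 1: 3 trees catch fire, 1 burn out
  TTTTF
  T.TF.
  .TTTF
  TTTTT
  TTTTT
Step 2: 4 trees catch fire, 3 burn out
  TTTF.
  T.F..
  .TTF.
  TTTTF
  TTTTT
Step 3: 4 trees catch fire, 4 burn out
  TTF..
  T....
  .TF..
  TTTF.
  TTTTF

TTF..
T....
.TF..
TTTF.
TTTTF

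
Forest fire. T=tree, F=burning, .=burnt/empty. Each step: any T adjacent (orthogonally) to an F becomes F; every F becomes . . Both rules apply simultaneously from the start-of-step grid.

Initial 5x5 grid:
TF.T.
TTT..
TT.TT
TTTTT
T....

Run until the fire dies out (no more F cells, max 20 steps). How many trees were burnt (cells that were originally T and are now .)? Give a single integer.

Answer: 14

Derivation:
Step 1: +2 fires, +1 burnt (F count now 2)
Step 2: +3 fires, +2 burnt (F count now 3)
Step 3: +2 fires, +3 burnt (F count now 2)
Step 4: +2 fires, +2 burnt (F count now 2)
Step 5: +2 fires, +2 burnt (F count now 2)
Step 6: +2 fires, +2 burnt (F count now 2)
Step 7: +1 fires, +2 burnt (F count now 1)
Step 8: +0 fires, +1 burnt (F count now 0)
Fire out after step 8
Initially T: 15, now '.': 24
Total burnt (originally-T cells now '.'): 14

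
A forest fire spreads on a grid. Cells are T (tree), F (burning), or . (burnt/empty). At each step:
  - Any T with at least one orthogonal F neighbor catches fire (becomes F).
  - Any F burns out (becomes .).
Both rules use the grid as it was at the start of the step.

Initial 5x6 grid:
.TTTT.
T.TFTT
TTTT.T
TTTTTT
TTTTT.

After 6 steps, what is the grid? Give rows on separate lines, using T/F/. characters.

Step 1: 4 trees catch fire, 1 burn out
  .TTFT.
  T.F.FT
  TTTF.T
  TTTTTT
  TTTTT.
Step 2: 5 trees catch fire, 4 burn out
  .TF.F.
  T....F
  TTF..T
  TTTFTT
  TTTTT.
Step 3: 6 trees catch fire, 5 burn out
  .F....
  T.....
  TF...F
  TTF.FT
  TTTFT.
Step 4: 5 trees catch fire, 6 burn out
  ......
  T.....
  F.....
  TF...F
  TTF.F.
Step 5: 3 trees catch fire, 5 burn out
  ......
  F.....
  ......
  F.....
  TF....
Step 6: 1 trees catch fire, 3 burn out
  ......
  ......
  ......
  ......
  F.....

......
......
......
......
F.....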